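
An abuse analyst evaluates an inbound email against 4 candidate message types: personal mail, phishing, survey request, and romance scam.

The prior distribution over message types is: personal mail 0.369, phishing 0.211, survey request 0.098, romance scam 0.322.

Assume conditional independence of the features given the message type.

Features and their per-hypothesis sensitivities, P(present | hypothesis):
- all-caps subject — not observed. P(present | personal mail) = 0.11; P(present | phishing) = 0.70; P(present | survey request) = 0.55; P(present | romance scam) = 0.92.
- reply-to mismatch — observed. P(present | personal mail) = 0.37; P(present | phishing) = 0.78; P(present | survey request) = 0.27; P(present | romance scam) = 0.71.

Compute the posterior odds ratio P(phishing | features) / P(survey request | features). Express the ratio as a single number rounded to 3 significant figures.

4.15

Posterior odds equal prior odds times the likelihood ratio; only the two competing hypotheses matter (using 1 − P(present | H) for each absent feature).
  phishing: 0.211 × (1 − 0.70) × 0.78 = 0.049374
  survey request: 0.098 × (1 − 0.55) × 0.27 = 0.011907
Posterior odds = 0.049374 / 0.011907 ≈ 4.15.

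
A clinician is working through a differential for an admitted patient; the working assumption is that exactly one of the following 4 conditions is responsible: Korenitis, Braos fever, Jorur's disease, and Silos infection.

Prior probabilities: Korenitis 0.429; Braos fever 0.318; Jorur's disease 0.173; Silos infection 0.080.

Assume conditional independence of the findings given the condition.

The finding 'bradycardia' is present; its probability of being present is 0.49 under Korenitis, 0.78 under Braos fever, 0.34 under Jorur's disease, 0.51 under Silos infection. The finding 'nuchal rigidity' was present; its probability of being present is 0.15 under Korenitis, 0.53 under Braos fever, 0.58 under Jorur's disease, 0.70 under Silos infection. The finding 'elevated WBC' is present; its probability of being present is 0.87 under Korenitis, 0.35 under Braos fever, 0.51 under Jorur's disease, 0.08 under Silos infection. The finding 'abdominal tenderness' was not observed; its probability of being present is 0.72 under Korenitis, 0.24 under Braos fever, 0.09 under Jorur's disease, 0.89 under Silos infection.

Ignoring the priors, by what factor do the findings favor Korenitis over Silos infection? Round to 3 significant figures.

The Bayes factor is the ratio of the joint likelihoods of the evidence pattern under the two hypotheses (using 1 − P(present | H) for each absent finding).
  Korenitis: 0.49 × 0.15 × 0.87 × (1 − 0.72) = 0.017905
  Silos infection: 0.51 × 0.70 × 0.08 × (1 − 0.89) = 0.0031416
Bayes factor = 0.017905 / 0.0031416 ≈ 5.70

5.70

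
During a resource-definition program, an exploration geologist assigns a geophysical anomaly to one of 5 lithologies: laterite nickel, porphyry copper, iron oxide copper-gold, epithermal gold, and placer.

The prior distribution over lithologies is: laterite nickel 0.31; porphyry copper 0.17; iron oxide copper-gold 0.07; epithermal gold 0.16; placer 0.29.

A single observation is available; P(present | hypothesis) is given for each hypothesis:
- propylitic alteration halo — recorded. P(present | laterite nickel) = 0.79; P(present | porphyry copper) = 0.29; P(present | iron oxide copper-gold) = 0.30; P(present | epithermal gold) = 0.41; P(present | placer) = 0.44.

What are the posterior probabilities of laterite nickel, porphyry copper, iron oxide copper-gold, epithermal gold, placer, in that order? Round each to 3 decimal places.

0.482, 0.097, 0.041, 0.129, 0.251

For each hypothesis, the unnormalized posterior weight is prior × likelihood:
  laterite nickel: 0.31 × 0.79 = 0.2449
  porphyry copper: 0.17 × 0.29 = 0.0493
  iron oxide copper-gold: 0.07 × 0.30 = 0.021
  epithermal gold: 0.16 × 0.41 = 0.0656
  placer: 0.29 × 0.44 = 0.1276
The unnormalized weights sum to 0.5084.
P(laterite nickel | evidence) = 0.2449 / 0.5084 ≈ 0.482
P(porphyry copper | evidence) = 0.0493 / 0.5084 ≈ 0.097
P(iron oxide copper-gold | evidence) = 0.021 / 0.5084 ≈ 0.041
P(epithermal gold | evidence) = 0.0656 / 0.5084 ≈ 0.129
P(placer | evidence) = 0.1276 / 0.5084 ≈ 0.251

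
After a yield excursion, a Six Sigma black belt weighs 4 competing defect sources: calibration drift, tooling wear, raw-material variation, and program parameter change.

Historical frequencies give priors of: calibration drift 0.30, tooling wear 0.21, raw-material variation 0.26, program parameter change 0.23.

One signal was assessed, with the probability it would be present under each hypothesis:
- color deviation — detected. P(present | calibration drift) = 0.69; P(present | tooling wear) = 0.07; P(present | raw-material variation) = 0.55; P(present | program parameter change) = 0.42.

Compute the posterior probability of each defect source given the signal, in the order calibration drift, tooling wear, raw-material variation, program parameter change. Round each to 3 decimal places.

0.449, 0.032, 0.310, 0.209

Multiply each prior by the likelihood of the signal:
  calibration drift: 0.30 × 0.69 = 0.207
  tooling wear: 0.21 × 0.07 = 0.0147
  raw-material variation: 0.26 × 0.55 = 0.143
  program parameter change: 0.23 × 0.42 = 0.0966
The unnormalized weights sum to 0.4613.
P(calibration drift | evidence) = 0.207 / 0.4613 ≈ 0.449
P(tooling wear | evidence) = 0.0147 / 0.4613 ≈ 0.032
P(raw-material variation | evidence) = 0.143 / 0.4613 ≈ 0.310
P(program parameter change | evidence) = 0.0966 / 0.4613 ≈ 0.209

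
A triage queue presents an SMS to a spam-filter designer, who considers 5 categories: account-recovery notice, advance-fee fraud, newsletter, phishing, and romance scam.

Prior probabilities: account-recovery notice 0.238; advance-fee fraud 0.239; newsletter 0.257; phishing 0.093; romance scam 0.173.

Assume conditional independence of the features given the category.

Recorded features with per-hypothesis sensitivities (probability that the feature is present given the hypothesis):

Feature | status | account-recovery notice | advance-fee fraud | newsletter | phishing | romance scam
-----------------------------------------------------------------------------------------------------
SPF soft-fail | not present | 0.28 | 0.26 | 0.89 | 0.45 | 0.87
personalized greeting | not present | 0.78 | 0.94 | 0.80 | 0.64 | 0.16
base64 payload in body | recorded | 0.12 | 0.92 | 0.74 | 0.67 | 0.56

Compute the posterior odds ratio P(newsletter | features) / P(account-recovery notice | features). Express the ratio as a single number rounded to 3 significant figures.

0.925

Unnormalized posterior weight (prior times the feature likelihoods) for each of the two hypotheses (using 1 − P(present | H) for each absent feature):
  newsletter: 0.257 × (1 − 0.89) × (1 − 0.80) × 0.74 = 0.004184
  account-recovery notice: 0.238 × (1 − 0.28) × (1 − 0.78) × 0.12 = 0.0045239
Posterior odds = 0.004184 / 0.0045239 ≈ 0.925.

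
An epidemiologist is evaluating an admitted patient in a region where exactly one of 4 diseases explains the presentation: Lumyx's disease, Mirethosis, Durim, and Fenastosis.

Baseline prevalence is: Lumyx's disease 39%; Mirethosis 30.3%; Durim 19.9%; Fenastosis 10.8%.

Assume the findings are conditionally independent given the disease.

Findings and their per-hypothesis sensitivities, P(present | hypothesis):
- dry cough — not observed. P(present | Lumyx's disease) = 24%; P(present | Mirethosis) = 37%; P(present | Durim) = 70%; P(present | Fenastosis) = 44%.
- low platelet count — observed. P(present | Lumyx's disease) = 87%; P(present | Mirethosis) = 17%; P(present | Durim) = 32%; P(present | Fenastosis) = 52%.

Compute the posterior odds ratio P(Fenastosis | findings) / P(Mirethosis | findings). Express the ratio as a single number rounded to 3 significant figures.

0.969

The normalizing constant cancels in an odds ratio, so compute prior × likelihood for the two hypotheses only (using 1 − P(present | H) for each absent finding):
  Fenastosis: 0.108 × (1 − 0.44) × 0.52 = 0.03145
  Mirethosis: 0.303 × (1 − 0.37) × 0.17 = 0.032451
Posterior odds = 0.03145 / 0.032451 ≈ 0.969.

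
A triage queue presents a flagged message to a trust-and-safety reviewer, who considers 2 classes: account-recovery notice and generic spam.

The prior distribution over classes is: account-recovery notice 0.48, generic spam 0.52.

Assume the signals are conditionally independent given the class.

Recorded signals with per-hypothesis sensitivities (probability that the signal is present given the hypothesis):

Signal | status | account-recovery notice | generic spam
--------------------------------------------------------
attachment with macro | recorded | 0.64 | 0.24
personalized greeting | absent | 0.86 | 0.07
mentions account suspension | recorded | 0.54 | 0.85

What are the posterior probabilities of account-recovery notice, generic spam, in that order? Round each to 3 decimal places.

For each hypothesis, the unnormalized posterior weight is prior × product of the signal likelihoods (using 1 − P(present | H) for each absent signal):
  account-recovery notice: 0.48 × 0.64 × (1 − 0.86) × 0.54 = 0.023224
  generic spam: 0.52 × 0.24 × (1 − 0.07) × 0.85 = 0.098654
Marginal likelihood of the evidence = 0.12188.
P(account-recovery notice | evidence) = 0.023224 / 0.12188 ≈ 0.191
P(generic spam | evidence) = 0.098654 / 0.12188 ≈ 0.809

0.191, 0.809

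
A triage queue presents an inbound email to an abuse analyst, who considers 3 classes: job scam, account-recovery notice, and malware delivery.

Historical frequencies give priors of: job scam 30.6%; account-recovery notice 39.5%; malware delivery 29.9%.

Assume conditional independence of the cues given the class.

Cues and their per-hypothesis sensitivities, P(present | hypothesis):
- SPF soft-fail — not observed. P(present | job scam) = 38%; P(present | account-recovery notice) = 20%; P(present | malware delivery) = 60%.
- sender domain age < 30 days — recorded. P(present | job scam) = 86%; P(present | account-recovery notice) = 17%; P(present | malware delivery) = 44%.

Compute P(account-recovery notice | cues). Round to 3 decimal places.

Multiply each prior by the joint likelihood of the cue pattern (using 1 − P(present | H) for each absent cue):
  job scam: 0.306 × (1 − 0.38) × 0.86 = 0.16316
  account-recovery notice: 0.395 × (1 − 0.20) × 0.17 = 0.05372
  malware delivery: 0.299 × (1 − 0.60) × 0.44 = 0.052624
Marginal likelihood of the evidence = 0.2695.
P(account-recovery notice | evidence) = 0.05372 / 0.2695 ≈ 0.199.

0.199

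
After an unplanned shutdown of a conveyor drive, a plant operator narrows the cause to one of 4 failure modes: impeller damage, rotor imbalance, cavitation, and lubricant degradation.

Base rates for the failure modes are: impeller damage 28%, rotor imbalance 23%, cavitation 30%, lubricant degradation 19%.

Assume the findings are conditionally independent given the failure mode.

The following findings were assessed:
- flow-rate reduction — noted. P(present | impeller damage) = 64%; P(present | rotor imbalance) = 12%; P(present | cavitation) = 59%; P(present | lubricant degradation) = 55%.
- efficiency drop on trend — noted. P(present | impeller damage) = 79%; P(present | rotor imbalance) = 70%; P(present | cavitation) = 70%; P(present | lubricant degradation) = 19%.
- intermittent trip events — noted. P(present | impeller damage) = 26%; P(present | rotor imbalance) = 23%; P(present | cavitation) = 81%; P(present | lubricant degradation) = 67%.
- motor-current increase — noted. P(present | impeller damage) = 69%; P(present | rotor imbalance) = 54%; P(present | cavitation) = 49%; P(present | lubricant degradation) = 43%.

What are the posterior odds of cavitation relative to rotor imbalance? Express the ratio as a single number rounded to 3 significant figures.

20.5

Posterior odds equal prior odds times the likelihood ratio; only the two competing hypotheses matter.
  cavitation: 0.30 × 0.59 × 0.70 × 0.81 × 0.49 = 0.049176
  rotor imbalance: 0.23 × 0.12 × 0.70 × 0.23 × 0.54 = 0.0023995
Posterior odds = 0.049176 / 0.0023995 ≈ 20.5.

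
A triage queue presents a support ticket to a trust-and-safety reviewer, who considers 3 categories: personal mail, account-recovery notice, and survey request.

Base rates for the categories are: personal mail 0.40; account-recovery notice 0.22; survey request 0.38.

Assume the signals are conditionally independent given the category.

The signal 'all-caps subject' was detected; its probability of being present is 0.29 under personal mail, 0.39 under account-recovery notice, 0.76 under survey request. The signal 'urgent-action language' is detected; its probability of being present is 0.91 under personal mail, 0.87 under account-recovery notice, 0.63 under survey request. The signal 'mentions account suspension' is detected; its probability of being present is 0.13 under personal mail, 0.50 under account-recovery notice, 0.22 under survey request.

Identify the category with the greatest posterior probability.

survey request

For each hypothesis, the unnormalized posterior weight is prior × product of the signal likelihoods:
  personal mail: 0.40 × 0.29 × 0.91 × 0.13 = 0.013723
  account-recovery notice: 0.22 × 0.39 × 0.87 × 0.50 = 0.037323
  survey request: 0.38 × 0.76 × 0.63 × 0.22 = 0.040028
Normalizing constant Z = 0.013723 + 0.037323 + 0.040028 = 0.091073.
P(personal mail | evidence) ≈ 0.013723 / 0.091073 ≈ 0.151
P(account-recovery notice | evidence) ≈ 0.037323 / 0.091073 ≈ 0.410
P(survey request | evidence) ≈ 0.040028 / 0.091073 ≈ 0.440
The largest is 0.440, so survey request is most probable.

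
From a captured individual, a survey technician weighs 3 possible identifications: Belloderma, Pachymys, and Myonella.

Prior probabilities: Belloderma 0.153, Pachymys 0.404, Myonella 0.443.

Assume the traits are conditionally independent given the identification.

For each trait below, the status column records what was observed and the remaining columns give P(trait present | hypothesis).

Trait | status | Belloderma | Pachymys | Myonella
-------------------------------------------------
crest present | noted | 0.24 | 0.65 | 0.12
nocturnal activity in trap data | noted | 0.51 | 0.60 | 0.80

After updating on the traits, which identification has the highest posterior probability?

By Bayes' rule with conditional independence, the unnormalized weight for each hypothesis is prior × ∏ likelihoods:
  Belloderma: 0.153 × 0.24 × 0.51 = 0.018727
  Pachymys: 0.404 × 0.65 × 0.60 = 0.15756
  Myonella: 0.443 × 0.12 × 0.80 = 0.042528
The unnormalized weights sum to 0.21882.
P(Belloderma | evidence) ≈ 0.018727 / 0.21882 ≈ 0.086
P(Pachymys | evidence) ≈ 0.15756 / 0.21882 ≈ 0.720
P(Myonella | evidence) ≈ 0.042528 / 0.21882 ≈ 0.194
The largest is 0.720, so Pachymys is most probable.

Pachymys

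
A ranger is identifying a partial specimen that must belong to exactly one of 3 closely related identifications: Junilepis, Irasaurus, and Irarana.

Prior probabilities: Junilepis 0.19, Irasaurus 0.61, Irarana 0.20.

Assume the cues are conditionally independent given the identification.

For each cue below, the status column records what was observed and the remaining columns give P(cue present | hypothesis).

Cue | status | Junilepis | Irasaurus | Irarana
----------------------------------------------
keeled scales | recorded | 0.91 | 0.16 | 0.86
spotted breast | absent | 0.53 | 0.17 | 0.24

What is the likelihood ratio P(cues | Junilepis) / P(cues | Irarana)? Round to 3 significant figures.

0.654

Take the product of per-cue likelihoods under each hypothesis (using 1 − P(present | H) for each absent cue), then divide.
  Junilepis: 0.91 × (1 − 0.53) = 0.4277
  Irarana: 0.86 × (1 − 0.24) = 0.6536
Bayes factor = 0.4277 / 0.6536 ≈ 0.654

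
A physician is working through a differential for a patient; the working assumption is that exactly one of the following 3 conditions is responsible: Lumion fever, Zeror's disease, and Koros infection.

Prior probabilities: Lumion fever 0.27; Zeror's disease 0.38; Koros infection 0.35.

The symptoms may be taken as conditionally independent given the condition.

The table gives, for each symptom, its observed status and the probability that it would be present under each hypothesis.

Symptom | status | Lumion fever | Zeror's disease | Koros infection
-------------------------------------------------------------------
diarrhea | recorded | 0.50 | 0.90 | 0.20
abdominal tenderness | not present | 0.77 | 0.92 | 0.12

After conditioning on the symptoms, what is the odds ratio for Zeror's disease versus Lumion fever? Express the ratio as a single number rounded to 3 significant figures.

Posterior odds equal prior odds times the likelihood ratio; only the two competing hypotheses matter (using 1 − P(present | H) for each absent symptom).
  Zeror's disease: 0.38 × 0.90 × (1 − 0.92) = 0.02736
  Lumion fever: 0.27 × 0.50 × (1 − 0.77) = 0.03105
Odds(Zeror's disease : Lumion fever) = 0.02736 / 0.03105 ≈ 0.881.

0.881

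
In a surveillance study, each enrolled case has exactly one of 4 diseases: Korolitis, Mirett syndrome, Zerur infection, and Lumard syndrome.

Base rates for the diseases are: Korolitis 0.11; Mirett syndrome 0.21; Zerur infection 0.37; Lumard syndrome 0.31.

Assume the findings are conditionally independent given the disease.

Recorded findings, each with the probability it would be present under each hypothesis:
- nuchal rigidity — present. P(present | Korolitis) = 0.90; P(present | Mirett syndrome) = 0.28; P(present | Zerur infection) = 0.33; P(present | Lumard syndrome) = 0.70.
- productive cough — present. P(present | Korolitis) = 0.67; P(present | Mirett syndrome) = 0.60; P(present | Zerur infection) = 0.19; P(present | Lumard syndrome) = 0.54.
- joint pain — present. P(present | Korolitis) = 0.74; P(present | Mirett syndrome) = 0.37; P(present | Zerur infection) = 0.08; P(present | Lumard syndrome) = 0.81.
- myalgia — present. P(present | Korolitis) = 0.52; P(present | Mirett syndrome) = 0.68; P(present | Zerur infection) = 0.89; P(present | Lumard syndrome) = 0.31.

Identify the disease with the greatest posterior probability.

By Bayes' rule with conditional independence, the unnormalized weight for each hypothesis is prior × ∏ likelihoods:
  Korolitis: 0.11 × 0.90 × 0.67 × 0.74 × 0.52 = 0.025524
  Mirett syndrome: 0.21 × 0.28 × 0.60 × 0.37 × 0.68 = 0.0088764
  Zerur infection: 0.37 × 0.33 × 0.19 × 0.08 × 0.89 = 0.0016518
  Lumard syndrome: 0.31 × 0.70 × 0.54 × 0.81 × 0.31 = 0.029424
Normalizing constant Z = 0.025524 + 0.0088764 + 0.0016518 + 0.029424 = 0.065476.
P(Korolitis | evidence) ≈ 0.025524 / 0.065476 ≈ 0.390
P(Mirett syndrome | evidence) ≈ 0.0088764 / 0.065476 ≈ 0.136
P(Zerur infection | evidence) ≈ 0.0016518 / 0.065476 ≈ 0.025
P(Lumard syndrome | evidence) ≈ 0.029424 / 0.065476 ≈ 0.449
The largest is 0.449, so Lumard syndrome is most probable.

Lumard syndrome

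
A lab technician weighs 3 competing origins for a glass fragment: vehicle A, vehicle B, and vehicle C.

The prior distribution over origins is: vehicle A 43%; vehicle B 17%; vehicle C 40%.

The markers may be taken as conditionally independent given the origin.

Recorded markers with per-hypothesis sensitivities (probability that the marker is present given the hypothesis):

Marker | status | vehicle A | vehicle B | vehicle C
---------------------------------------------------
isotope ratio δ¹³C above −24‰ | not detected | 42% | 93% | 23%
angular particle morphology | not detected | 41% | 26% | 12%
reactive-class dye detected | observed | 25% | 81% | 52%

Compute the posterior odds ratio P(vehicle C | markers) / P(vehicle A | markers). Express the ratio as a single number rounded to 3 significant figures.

Unnormalized posterior weight (prior times the marker likelihoods) for each of the two hypotheses (using 1 − P(present | H) for each absent marker):
  vehicle C: 0.40 × (1 − 0.23) × (1 − 0.12) × 0.52 = 0.14094
  vehicle A: 0.43 × (1 − 0.42) × (1 − 0.41) × 0.25 = 0.036787
Posterior odds = 0.14094 / 0.036787 ≈ 3.83.

3.83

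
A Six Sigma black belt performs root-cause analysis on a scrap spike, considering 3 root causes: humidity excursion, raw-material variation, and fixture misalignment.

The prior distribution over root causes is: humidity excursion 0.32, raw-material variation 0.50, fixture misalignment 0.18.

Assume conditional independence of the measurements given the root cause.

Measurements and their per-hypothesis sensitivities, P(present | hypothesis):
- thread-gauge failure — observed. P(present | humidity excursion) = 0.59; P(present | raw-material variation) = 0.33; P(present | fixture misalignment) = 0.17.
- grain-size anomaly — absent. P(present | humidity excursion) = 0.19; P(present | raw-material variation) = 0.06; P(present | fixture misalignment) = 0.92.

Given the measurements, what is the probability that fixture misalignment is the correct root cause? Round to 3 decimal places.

By Bayes' rule with conditional independence, the unnormalized weight for each hypothesis is prior × ∏ likelihoods (using 1 − P(present | H) for each absent measurement):
  humidity excursion: 0.32 × 0.59 × (1 − 0.19) = 0.15293
  raw-material variation: 0.50 × 0.33 × (1 − 0.06) = 0.1551
  fixture misalignment: 0.18 × 0.17 × (1 − 0.92) = 0.002448
Normalizing constant Z = 0.15293 + 0.1551 + 0.002448 = 0.31048.
P(fixture misalignment | evidence) = 0.002448 / 0.31048 ≈ 0.008.

0.008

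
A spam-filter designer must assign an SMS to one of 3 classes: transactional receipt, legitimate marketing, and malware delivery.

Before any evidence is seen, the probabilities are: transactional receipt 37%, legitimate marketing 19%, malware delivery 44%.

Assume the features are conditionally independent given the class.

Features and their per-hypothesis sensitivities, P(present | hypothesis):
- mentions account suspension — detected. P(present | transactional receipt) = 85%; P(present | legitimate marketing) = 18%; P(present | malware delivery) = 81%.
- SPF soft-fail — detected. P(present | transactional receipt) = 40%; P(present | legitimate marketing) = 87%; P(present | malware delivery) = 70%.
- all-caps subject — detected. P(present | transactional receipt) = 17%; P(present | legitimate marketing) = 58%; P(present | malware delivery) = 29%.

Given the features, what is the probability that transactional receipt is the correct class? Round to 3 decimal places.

By Bayes' rule with conditional independence, the unnormalized weight for each hypothesis is prior × ∏ likelihoods:
  transactional receipt: 0.37 × 0.85 × 0.40 × 0.17 = 0.021386
  legitimate marketing: 0.19 × 0.18 × 0.87 × 0.58 = 0.017257
  malware delivery: 0.44 × 0.81 × 0.70 × 0.29 = 0.072349
The unnormalized weights sum to 0.11099.
P(transactional receipt | evidence) = 0.021386 / 0.11099 ≈ 0.193.

0.193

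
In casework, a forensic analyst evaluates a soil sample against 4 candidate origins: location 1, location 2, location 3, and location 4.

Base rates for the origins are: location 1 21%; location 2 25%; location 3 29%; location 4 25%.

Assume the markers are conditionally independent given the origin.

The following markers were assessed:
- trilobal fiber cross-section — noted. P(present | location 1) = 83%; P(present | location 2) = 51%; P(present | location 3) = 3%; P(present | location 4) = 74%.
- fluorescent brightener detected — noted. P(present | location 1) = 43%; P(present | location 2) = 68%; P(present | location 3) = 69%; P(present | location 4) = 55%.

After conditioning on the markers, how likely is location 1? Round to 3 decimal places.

0.278

Multiply each prior by the joint likelihood of the marker pattern:
  location 1: 0.21 × 0.83 × 0.43 = 0.074949
  location 2: 0.25 × 0.51 × 0.68 = 0.0867
  location 3: 0.29 × 0.03 × 0.69 = 0.006003
  location 4: 0.25 × 0.74 × 0.55 = 0.10175
Normalizing constant Z = 0.074949 + 0.0867 + 0.006003 + 0.10175 = 0.2694.
P(location 1 | evidence) = 0.074949 / 0.2694 ≈ 0.278.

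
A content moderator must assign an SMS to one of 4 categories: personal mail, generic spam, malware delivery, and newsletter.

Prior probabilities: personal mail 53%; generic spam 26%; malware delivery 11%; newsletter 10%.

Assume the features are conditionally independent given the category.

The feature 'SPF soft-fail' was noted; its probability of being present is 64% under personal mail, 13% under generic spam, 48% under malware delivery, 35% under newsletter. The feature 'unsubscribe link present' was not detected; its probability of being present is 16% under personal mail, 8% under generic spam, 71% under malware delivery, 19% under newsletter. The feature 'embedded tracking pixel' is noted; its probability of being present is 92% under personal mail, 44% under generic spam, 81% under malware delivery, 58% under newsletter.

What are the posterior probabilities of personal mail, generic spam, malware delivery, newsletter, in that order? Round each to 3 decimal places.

By Bayes' rule with conditional independence, the unnormalized weight for each hypothesis is prior × ∏ likelihoods (using 1 − P(present | H) for each absent feature):
  personal mail: 0.53 × 0.64 × (1 − 0.16) × 0.92 = 0.26213
  generic spam: 0.26 × 0.13 × (1 − 0.08) × 0.44 = 0.013682
  malware delivery: 0.11 × 0.48 × (1 − 0.71) × 0.81 = 0.012403
  newsletter: 0.10 × 0.35 × (1 − 0.19) × 0.58 = 0.016443
Marginal likelihood of the evidence = 0.30466.
P(personal mail | evidence) = 0.26213 / 0.30466 ≈ 0.860
P(generic spam | evidence) = 0.013682 / 0.30466 ≈ 0.045
P(malware delivery | evidence) = 0.012403 / 0.30466 ≈ 0.041
P(newsletter | evidence) = 0.016443 / 0.30466 ≈ 0.054

0.860, 0.045, 0.041, 0.054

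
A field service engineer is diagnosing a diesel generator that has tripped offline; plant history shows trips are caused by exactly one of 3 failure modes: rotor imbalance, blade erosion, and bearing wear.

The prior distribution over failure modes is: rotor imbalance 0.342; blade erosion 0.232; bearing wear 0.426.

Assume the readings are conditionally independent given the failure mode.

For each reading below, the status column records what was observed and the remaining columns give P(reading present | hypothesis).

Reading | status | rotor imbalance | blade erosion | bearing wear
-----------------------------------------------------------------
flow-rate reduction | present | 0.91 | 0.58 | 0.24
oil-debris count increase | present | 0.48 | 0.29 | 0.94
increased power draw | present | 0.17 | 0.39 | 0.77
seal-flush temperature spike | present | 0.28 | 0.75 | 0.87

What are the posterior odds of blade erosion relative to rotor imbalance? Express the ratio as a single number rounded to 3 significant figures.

1.61

Unnormalized posterior weight (prior times the reading likelihoods) for each of the two hypotheses:
  blade erosion: 0.232 × 0.58 × 0.29 × 0.39 × 0.75 = 0.011414
  rotor imbalance: 0.342 × 0.91 × 0.48 × 0.17 × 0.28 = 0.0071108
Posterior odds = 0.011414 / 0.0071108 ≈ 1.61.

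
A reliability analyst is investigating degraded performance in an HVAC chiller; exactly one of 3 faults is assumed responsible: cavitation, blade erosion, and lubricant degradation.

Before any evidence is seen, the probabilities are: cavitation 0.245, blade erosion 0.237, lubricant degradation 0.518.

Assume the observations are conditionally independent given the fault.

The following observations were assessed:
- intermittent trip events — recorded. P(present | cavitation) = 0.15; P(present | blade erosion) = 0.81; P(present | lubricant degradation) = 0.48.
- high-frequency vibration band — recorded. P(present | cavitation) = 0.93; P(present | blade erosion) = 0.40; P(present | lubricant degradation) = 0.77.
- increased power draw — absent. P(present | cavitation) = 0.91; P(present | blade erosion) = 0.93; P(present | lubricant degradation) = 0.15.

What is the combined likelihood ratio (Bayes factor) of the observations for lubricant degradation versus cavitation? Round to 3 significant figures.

25.0

Take the product of per-observation likelihoods under each hypothesis (using 1 − P(present | H) for each absent observation), then divide.
  lubricant degradation: 0.48 × 0.77 × (1 − 0.15) = 0.31416
  cavitation: 0.15 × 0.93 × (1 − 0.91) = 0.012555
Bayes factor = 0.31416 / 0.012555 ≈ 25.0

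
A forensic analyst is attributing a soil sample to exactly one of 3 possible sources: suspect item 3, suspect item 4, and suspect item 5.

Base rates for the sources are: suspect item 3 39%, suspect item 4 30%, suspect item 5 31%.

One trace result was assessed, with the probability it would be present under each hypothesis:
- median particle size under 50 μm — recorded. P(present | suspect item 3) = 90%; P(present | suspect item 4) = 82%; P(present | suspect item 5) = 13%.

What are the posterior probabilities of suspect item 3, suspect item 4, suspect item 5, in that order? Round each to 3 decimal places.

0.551, 0.386, 0.063

Multiply each prior by the likelihood of the trace result:
  suspect item 3: 0.39 × 0.90 = 0.351
  suspect item 4: 0.30 × 0.82 = 0.246
  suspect item 5: 0.31 × 0.13 = 0.0403
Normalizing constant Z = 0.351 + 0.246 + 0.0403 = 0.6373.
P(suspect item 3 | evidence) = 0.351 / 0.6373 ≈ 0.551
P(suspect item 4 | evidence) = 0.246 / 0.6373 ≈ 0.386
P(suspect item 5 | evidence) = 0.0403 / 0.6373 ≈ 0.063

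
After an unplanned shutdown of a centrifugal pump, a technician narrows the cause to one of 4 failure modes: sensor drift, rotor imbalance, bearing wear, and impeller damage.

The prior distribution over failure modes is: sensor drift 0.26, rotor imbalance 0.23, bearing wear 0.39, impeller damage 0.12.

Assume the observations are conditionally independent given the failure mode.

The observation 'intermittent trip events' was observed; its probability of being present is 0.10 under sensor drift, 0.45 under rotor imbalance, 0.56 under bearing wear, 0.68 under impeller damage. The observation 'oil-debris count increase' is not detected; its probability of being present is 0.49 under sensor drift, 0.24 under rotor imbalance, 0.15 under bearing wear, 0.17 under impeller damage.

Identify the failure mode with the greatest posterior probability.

bearing wear

For each hypothesis, the unnormalized posterior weight is prior × product of the observation likelihoods (using 1 − P(present | H) for each absent observation):
  sensor drift: 0.26 × 0.10 × (1 − 0.49) = 0.01326
  rotor imbalance: 0.23 × 0.45 × (1 − 0.24) = 0.07866
  bearing wear: 0.39 × 0.56 × (1 − 0.15) = 0.18564
  impeller damage: 0.12 × 0.68 × (1 − 0.17) = 0.067728
The unnormalized weights sum to 0.34529.
P(sensor drift | evidence) ≈ 0.01326 / 0.34529 ≈ 0.038
P(rotor imbalance | evidence) ≈ 0.07866 / 0.34529 ≈ 0.228
P(bearing wear | evidence) ≈ 0.18564 / 0.34529 ≈ 0.538
P(impeller damage | evidence) ≈ 0.067728 / 0.34529 ≈ 0.196
The largest is 0.538, so bearing wear is most probable.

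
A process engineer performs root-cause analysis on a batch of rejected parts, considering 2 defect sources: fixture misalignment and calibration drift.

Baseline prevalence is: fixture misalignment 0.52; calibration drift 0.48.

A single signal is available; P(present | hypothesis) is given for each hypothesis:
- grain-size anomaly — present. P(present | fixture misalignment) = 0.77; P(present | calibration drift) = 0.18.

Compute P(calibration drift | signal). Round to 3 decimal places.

0.177

For each hypothesis, the unnormalized posterior weight is prior × likelihood:
  fixture misalignment: 0.52 × 0.77 = 0.4004
  calibration drift: 0.48 × 0.18 = 0.0864
The unnormalized weights sum to 0.4868.
P(calibration drift | evidence) = 0.0864 / 0.4868 ≈ 0.177.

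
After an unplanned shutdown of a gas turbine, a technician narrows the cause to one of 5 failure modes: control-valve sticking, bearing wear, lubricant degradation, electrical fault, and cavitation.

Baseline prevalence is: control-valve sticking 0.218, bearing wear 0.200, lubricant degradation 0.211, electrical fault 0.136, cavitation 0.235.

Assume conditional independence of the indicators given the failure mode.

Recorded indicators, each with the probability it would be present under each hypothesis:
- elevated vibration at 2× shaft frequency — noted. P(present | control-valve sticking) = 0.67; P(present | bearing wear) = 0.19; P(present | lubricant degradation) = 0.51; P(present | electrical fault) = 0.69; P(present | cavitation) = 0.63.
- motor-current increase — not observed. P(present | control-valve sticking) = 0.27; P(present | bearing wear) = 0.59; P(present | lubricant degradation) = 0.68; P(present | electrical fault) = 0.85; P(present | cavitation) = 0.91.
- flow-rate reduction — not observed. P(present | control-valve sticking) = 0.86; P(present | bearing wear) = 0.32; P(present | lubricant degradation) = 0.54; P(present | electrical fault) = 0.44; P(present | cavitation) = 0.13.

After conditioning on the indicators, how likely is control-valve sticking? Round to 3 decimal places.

Multiply each prior by the joint likelihood of the indicator pattern (using 1 − P(present | H) for each absent indicator):
  control-valve sticking: 0.218 × 0.67 × (1 − 0.27) × (1 − 0.86) = 0.014927
  bearing wear: 0.200 × 0.19 × (1 − 0.59) × (1 − 0.32) = 0.010594
  lubricant degradation: 0.211 × 0.51 × (1 − 0.68) × (1 − 0.54) = 0.01584
  electrical fault: 0.136 × 0.69 × (1 − 0.85) × (1 − 0.44) = 0.0078826
  cavitation: 0.235 × 0.63 × (1 − 0.91) × (1 − 0.13) = 0.011592
The unnormalized weights sum to 0.060837.
P(control-valve sticking | evidence) = 0.014927 / 0.060837 ≈ 0.245.

0.245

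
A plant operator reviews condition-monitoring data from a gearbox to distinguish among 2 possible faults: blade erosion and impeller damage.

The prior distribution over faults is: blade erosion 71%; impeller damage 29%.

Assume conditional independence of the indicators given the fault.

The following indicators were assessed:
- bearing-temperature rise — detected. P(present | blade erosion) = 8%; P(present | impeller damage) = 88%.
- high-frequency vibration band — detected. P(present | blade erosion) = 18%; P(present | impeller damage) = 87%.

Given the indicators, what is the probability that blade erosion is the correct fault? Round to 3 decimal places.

For each hypothesis, the unnormalized posterior weight is prior × product of the indicator likelihoods:
  blade erosion: 0.71 × 0.08 × 0.18 = 0.010224
  impeller damage: 0.29 × 0.88 × 0.87 = 0.22202
The unnormalized weights sum to 0.23225.
P(blade erosion | evidence) = 0.010224 / 0.23225 ≈ 0.044.

0.044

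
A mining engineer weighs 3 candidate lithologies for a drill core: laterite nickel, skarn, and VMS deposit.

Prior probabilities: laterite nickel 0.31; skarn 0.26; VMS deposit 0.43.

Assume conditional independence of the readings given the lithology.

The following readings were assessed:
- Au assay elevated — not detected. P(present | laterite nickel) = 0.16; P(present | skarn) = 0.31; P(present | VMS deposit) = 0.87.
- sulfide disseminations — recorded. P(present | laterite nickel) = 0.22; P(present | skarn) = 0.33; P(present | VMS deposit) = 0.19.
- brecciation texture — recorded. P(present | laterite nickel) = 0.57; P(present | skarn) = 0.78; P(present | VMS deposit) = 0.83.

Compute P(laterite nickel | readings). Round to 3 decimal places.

0.373

By Bayes' rule with conditional independence, the unnormalized weight for each hypothesis is prior × ∏ likelihoods (using 1 − P(present | H) for each absent reading):
  laterite nickel: 0.31 × (1 − 0.16) × 0.22 × 0.57 = 0.032654
  skarn: 0.26 × (1 − 0.31) × 0.33 × 0.78 = 0.046178
  VMS deposit: 0.43 × (1 − 0.87) × 0.19 × 0.83 = 0.0088154
Normalizing constant Z = 0.032654 + 0.046178 + 0.0088154 = 0.087647.
P(laterite nickel | evidence) = 0.032654 / 0.087647 ≈ 0.373.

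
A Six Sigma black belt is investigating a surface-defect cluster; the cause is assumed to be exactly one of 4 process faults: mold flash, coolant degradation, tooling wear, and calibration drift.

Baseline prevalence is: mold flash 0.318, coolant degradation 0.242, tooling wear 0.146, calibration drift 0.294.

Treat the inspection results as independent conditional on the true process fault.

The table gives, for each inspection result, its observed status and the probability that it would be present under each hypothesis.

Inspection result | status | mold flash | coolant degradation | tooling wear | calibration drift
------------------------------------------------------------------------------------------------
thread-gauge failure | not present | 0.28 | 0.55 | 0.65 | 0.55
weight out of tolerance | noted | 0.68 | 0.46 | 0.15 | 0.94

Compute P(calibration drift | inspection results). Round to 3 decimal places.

Multiply each prior by the joint likelihood of the inspection result pattern (using 1 − P(present | H) for each absent inspection result):
  mold flash: 0.318 × (1 − 0.28) × 0.68 = 0.15569
  coolant degradation: 0.242 × (1 − 0.55) × 0.46 = 0.050094
  tooling wear: 0.146 × (1 − 0.65) × 0.15 = 0.007665
  calibration drift: 0.294 × (1 − 0.55) × 0.94 = 0.12436
Normalizing constant Z = 0.15569 + 0.050094 + 0.007665 + 0.12436 = 0.33781.
P(calibration drift | evidence) = 0.12436 / 0.33781 ≈ 0.368.

0.368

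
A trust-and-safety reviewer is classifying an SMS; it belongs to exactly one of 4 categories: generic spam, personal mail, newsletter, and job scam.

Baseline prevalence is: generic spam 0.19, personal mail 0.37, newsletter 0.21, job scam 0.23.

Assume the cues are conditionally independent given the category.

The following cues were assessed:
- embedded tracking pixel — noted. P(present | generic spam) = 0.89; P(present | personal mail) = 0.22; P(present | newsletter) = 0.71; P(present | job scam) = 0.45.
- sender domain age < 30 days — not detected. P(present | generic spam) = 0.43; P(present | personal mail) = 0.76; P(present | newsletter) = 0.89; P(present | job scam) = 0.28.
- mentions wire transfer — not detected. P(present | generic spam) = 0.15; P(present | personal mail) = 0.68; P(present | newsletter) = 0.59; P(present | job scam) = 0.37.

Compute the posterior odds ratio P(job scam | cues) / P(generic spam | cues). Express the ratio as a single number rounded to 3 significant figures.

0.573

The normalizing constant cancels in an odds ratio, so compute prior × likelihood for the two hypotheses only (using 1 − P(present | H) for each absent cue):
  job scam: 0.23 × 0.45 × (1 − 0.28) × (1 − 0.37) = 0.046948
  generic spam: 0.19 × 0.89 × (1 − 0.43) × (1 − 0.15) = 0.081929
Odds(job scam : generic spam) = 0.046948 / 0.081929 ≈ 0.573.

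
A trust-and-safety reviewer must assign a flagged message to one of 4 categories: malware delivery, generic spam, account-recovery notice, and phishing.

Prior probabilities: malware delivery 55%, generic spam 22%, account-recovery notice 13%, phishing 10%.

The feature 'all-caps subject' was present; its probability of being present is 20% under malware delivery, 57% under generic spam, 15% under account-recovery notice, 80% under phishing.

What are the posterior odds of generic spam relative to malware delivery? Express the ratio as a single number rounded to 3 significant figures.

1.14

Unnormalized posterior weight (prior times the feature likelihood) for each of the two hypotheses:
  generic spam: 0.22 × 0.57 = 0.1254
  malware delivery: 0.55 × 0.20 = 0.11
Posterior odds = 0.1254 / 0.11 ≈ 1.14.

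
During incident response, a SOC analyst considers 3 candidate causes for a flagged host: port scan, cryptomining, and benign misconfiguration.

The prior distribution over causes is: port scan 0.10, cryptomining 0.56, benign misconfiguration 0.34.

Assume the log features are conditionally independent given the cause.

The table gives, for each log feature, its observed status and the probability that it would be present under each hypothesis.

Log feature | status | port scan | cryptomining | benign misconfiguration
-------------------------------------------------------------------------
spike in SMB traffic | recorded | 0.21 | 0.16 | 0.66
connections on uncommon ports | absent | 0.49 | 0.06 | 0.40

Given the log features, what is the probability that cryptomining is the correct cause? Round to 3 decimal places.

0.367

For each hypothesis, the unnormalized posterior weight is prior × product of the log feature likelihoods (using 1 − P(present | H) for each absent log feature):
  port scan: 0.10 × 0.21 × (1 − 0.49) = 0.01071
  cryptomining: 0.56 × 0.16 × (1 − 0.06) = 0.084224
  benign misconfiguration: 0.34 × 0.66 × (1 − 0.40) = 0.13464
Marginal likelihood of the evidence = 0.22957.
P(cryptomining | evidence) = 0.084224 / 0.22957 ≈ 0.367.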